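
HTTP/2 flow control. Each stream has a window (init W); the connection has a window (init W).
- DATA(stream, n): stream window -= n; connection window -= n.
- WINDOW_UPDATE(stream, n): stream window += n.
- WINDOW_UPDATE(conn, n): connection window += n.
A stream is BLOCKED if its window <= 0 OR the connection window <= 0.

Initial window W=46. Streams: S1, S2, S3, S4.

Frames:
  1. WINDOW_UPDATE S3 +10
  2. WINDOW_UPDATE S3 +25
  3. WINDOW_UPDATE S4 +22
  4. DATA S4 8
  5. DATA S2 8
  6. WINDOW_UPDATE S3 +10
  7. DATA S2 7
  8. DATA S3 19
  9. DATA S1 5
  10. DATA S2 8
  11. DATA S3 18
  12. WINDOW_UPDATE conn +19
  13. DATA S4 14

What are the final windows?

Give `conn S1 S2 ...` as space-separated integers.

Op 1: conn=46 S1=46 S2=46 S3=56 S4=46 blocked=[]
Op 2: conn=46 S1=46 S2=46 S3=81 S4=46 blocked=[]
Op 3: conn=46 S1=46 S2=46 S3=81 S4=68 blocked=[]
Op 4: conn=38 S1=46 S2=46 S3=81 S4=60 blocked=[]
Op 5: conn=30 S1=46 S2=38 S3=81 S4=60 blocked=[]
Op 6: conn=30 S1=46 S2=38 S3=91 S4=60 blocked=[]
Op 7: conn=23 S1=46 S2=31 S3=91 S4=60 blocked=[]
Op 8: conn=4 S1=46 S2=31 S3=72 S4=60 blocked=[]
Op 9: conn=-1 S1=41 S2=31 S3=72 S4=60 blocked=[1, 2, 3, 4]
Op 10: conn=-9 S1=41 S2=23 S3=72 S4=60 blocked=[1, 2, 3, 4]
Op 11: conn=-27 S1=41 S2=23 S3=54 S4=60 blocked=[1, 2, 3, 4]
Op 12: conn=-8 S1=41 S2=23 S3=54 S4=60 blocked=[1, 2, 3, 4]
Op 13: conn=-22 S1=41 S2=23 S3=54 S4=46 blocked=[1, 2, 3, 4]

Answer: -22 41 23 54 46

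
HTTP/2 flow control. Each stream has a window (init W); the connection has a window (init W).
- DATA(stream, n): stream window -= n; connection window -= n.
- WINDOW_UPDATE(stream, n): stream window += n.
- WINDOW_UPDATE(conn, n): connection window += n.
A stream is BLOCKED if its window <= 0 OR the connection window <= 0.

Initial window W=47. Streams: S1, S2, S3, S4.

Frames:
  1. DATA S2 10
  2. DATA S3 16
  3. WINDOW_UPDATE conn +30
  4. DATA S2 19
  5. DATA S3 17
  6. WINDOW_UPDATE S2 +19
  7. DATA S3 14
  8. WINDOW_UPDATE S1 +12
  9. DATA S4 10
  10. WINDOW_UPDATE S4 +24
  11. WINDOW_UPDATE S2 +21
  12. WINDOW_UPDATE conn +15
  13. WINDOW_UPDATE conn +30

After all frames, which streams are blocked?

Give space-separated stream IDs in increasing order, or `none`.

Answer: S3

Derivation:
Op 1: conn=37 S1=47 S2=37 S3=47 S4=47 blocked=[]
Op 2: conn=21 S1=47 S2=37 S3=31 S4=47 blocked=[]
Op 3: conn=51 S1=47 S2=37 S3=31 S4=47 blocked=[]
Op 4: conn=32 S1=47 S2=18 S3=31 S4=47 blocked=[]
Op 5: conn=15 S1=47 S2=18 S3=14 S4=47 blocked=[]
Op 6: conn=15 S1=47 S2=37 S3=14 S4=47 blocked=[]
Op 7: conn=1 S1=47 S2=37 S3=0 S4=47 blocked=[3]
Op 8: conn=1 S1=59 S2=37 S3=0 S4=47 blocked=[3]
Op 9: conn=-9 S1=59 S2=37 S3=0 S4=37 blocked=[1, 2, 3, 4]
Op 10: conn=-9 S1=59 S2=37 S3=0 S4=61 blocked=[1, 2, 3, 4]
Op 11: conn=-9 S1=59 S2=58 S3=0 S4=61 blocked=[1, 2, 3, 4]
Op 12: conn=6 S1=59 S2=58 S3=0 S4=61 blocked=[3]
Op 13: conn=36 S1=59 S2=58 S3=0 S4=61 blocked=[3]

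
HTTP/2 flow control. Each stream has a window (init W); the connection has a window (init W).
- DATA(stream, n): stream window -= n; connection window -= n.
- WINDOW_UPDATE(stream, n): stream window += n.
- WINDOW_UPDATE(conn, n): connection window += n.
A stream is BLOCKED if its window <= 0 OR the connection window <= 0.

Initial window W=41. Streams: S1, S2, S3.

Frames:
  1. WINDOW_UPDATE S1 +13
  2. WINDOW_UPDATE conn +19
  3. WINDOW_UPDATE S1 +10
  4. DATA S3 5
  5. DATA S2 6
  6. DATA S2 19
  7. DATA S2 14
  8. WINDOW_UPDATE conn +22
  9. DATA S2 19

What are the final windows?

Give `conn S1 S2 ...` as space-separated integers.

Op 1: conn=41 S1=54 S2=41 S3=41 blocked=[]
Op 2: conn=60 S1=54 S2=41 S3=41 blocked=[]
Op 3: conn=60 S1=64 S2=41 S3=41 blocked=[]
Op 4: conn=55 S1=64 S2=41 S3=36 blocked=[]
Op 5: conn=49 S1=64 S2=35 S3=36 blocked=[]
Op 6: conn=30 S1=64 S2=16 S3=36 blocked=[]
Op 7: conn=16 S1=64 S2=2 S3=36 blocked=[]
Op 8: conn=38 S1=64 S2=2 S3=36 blocked=[]
Op 9: conn=19 S1=64 S2=-17 S3=36 blocked=[2]

Answer: 19 64 -17 36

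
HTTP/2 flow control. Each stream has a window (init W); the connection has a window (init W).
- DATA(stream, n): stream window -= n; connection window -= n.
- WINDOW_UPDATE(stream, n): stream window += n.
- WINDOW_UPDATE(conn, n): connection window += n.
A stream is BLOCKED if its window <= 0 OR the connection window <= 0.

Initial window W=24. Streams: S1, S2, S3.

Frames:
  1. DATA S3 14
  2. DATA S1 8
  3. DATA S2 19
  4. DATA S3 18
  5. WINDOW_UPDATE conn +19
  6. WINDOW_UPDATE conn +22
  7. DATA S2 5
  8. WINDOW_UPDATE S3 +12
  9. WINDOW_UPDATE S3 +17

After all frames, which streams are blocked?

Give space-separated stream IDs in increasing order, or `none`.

Op 1: conn=10 S1=24 S2=24 S3=10 blocked=[]
Op 2: conn=2 S1=16 S2=24 S3=10 blocked=[]
Op 3: conn=-17 S1=16 S2=5 S3=10 blocked=[1, 2, 3]
Op 4: conn=-35 S1=16 S2=5 S3=-8 blocked=[1, 2, 3]
Op 5: conn=-16 S1=16 S2=5 S3=-8 blocked=[1, 2, 3]
Op 6: conn=6 S1=16 S2=5 S3=-8 blocked=[3]
Op 7: conn=1 S1=16 S2=0 S3=-8 blocked=[2, 3]
Op 8: conn=1 S1=16 S2=0 S3=4 blocked=[2]
Op 9: conn=1 S1=16 S2=0 S3=21 blocked=[2]

Answer: S2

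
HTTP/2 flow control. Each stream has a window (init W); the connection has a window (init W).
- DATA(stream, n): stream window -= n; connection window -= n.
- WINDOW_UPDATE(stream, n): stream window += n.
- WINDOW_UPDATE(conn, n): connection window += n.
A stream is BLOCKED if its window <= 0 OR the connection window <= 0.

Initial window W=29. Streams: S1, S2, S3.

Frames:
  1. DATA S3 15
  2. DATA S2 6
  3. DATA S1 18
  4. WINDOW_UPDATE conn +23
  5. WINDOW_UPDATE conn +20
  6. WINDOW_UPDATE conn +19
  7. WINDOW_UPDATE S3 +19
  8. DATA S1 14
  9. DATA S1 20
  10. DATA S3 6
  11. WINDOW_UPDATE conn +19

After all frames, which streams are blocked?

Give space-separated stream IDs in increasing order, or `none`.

Answer: S1

Derivation:
Op 1: conn=14 S1=29 S2=29 S3=14 blocked=[]
Op 2: conn=8 S1=29 S2=23 S3=14 blocked=[]
Op 3: conn=-10 S1=11 S2=23 S3=14 blocked=[1, 2, 3]
Op 4: conn=13 S1=11 S2=23 S3=14 blocked=[]
Op 5: conn=33 S1=11 S2=23 S3=14 blocked=[]
Op 6: conn=52 S1=11 S2=23 S3=14 blocked=[]
Op 7: conn=52 S1=11 S2=23 S3=33 blocked=[]
Op 8: conn=38 S1=-3 S2=23 S3=33 blocked=[1]
Op 9: conn=18 S1=-23 S2=23 S3=33 blocked=[1]
Op 10: conn=12 S1=-23 S2=23 S3=27 blocked=[1]
Op 11: conn=31 S1=-23 S2=23 S3=27 blocked=[1]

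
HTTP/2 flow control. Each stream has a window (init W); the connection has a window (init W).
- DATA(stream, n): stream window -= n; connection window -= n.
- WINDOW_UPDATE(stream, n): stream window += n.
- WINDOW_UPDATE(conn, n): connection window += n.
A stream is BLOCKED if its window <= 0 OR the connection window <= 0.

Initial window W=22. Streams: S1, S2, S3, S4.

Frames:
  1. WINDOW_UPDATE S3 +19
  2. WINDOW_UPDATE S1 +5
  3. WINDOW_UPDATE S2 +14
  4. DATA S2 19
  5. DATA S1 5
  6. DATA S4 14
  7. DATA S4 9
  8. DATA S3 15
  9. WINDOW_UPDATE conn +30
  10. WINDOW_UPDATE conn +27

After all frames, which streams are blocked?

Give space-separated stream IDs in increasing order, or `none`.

Answer: S4

Derivation:
Op 1: conn=22 S1=22 S2=22 S3=41 S4=22 blocked=[]
Op 2: conn=22 S1=27 S2=22 S3=41 S4=22 blocked=[]
Op 3: conn=22 S1=27 S2=36 S3=41 S4=22 blocked=[]
Op 4: conn=3 S1=27 S2=17 S3=41 S4=22 blocked=[]
Op 5: conn=-2 S1=22 S2=17 S3=41 S4=22 blocked=[1, 2, 3, 4]
Op 6: conn=-16 S1=22 S2=17 S3=41 S4=8 blocked=[1, 2, 3, 4]
Op 7: conn=-25 S1=22 S2=17 S3=41 S4=-1 blocked=[1, 2, 3, 4]
Op 8: conn=-40 S1=22 S2=17 S3=26 S4=-1 blocked=[1, 2, 3, 4]
Op 9: conn=-10 S1=22 S2=17 S3=26 S4=-1 blocked=[1, 2, 3, 4]
Op 10: conn=17 S1=22 S2=17 S3=26 S4=-1 blocked=[4]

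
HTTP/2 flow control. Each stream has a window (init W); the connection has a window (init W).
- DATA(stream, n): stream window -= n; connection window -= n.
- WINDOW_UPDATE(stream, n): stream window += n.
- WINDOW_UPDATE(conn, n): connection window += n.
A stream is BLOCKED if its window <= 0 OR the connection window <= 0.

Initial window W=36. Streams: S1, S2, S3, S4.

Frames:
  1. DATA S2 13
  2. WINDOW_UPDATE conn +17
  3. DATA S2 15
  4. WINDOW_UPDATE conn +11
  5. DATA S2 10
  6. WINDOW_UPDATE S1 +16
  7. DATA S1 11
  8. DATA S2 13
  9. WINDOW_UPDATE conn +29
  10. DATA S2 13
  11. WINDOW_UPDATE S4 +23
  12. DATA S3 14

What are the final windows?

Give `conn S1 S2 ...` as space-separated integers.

Answer: 4 41 -28 22 59

Derivation:
Op 1: conn=23 S1=36 S2=23 S3=36 S4=36 blocked=[]
Op 2: conn=40 S1=36 S2=23 S3=36 S4=36 blocked=[]
Op 3: conn=25 S1=36 S2=8 S3=36 S4=36 blocked=[]
Op 4: conn=36 S1=36 S2=8 S3=36 S4=36 blocked=[]
Op 5: conn=26 S1=36 S2=-2 S3=36 S4=36 blocked=[2]
Op 6: conn=26 S1=52 S2=-2 S3=36 S4=36 blocked=[2]
Op 7: conn=15 S1=41 S2=-2 S3=36 S4=36 blocked=[2]
Op 8: conn=2 S1=41 S2=-15 S3=36 S4=36 blocked=[2]
Op 9: conn=31 S1=41 S2=-15 S3=36 S4=36 blocked=[2]
Op 10: conn=18 S1=41 S2=-28 S3=36 S4=36 blocked=[2]
Op 11: conn=18 S1=41 S2=-28 S3=36 S4=59 blocked=[2]
Op 12: conn=4 S1=41 S2=-28 S3=22 S4=59 blocked=[2]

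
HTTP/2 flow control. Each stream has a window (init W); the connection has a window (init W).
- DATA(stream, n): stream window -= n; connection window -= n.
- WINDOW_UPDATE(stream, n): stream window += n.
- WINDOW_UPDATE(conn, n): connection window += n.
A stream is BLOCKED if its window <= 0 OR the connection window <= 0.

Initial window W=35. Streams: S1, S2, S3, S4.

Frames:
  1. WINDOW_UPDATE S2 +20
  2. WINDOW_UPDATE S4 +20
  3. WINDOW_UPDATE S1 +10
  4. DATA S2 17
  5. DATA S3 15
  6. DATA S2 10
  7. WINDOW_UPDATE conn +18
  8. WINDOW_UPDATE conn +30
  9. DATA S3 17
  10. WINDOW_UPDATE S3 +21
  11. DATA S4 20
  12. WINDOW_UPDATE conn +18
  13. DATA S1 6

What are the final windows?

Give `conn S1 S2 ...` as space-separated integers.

Answer: 16 39 28 24 35

Derivation:
Op 1: conn=35 S1=35 S2=55 S3=35 S4=35 blocked=[]
Op 2: conn=35 S1=35 S2=55 S3=35 S4=55 blocked=[]
Op 3: conn=35 S1=45 S2=55 S3=35 S4=55 blocked=[]
Op 4: conn=18 S1=45 S2=38 S3=35 S4=55 blocked=[]
Op 5: conn=3 S1=45 S2=38 S3=20 S4=55 blocked=[]
Op 6: conn=-7 S1=45 S2=28 S3=20 S4=55 blocked=[1, 2, 3, 4]
Op 7: conn=11 S1=45 S2=28 S3=20 S4=55 blocked=[]
Op 8: conn=41 S1=45 S2=28 S3=20 S4=55 blocked=[]
Op 9: conn=24 S1=45 S2=28 S3=3 S4=55 blocked=[]
Op 10: conn=24 S1=45 S2=28 S3=24 S4=55 blocked=[]
Op 11: conn=4 S1=45 S2=28 S3=24 S4=35 blocked=[]
Op 12: conn=22 S1=45 S2=28 S3=24 S4=35 blocked=[]
Op 13: conn=16 S1=39 S2=28 S3=24 S4=35 blocked=[]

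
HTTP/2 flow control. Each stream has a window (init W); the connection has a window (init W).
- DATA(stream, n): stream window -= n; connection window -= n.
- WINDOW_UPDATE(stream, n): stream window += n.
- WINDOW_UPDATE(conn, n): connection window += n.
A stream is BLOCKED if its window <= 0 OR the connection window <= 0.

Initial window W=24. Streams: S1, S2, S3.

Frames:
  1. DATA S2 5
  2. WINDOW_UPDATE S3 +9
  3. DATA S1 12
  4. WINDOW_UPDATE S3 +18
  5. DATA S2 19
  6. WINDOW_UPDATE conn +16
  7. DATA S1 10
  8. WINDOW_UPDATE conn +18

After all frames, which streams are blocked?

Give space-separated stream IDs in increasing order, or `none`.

Op 1: conn=19 S1=24 S2=19 S3=24 blocked=[]
Op 2: conn=19 S1=24 S2=19 S3=33 blocked=[]
Op 3: conn=7 S1=12 S2=19 S3=33 blocked=[]
Op 4: conn=7 S1=12 S2=19 S3=51 blocked=[]
Op 5: conn=-12 S1=12 S2=0 S3=51 blocked=[1, 2, 3]
Op 6: conn=4 S1=12 S2=0 S3=51 blocked=[2]
Op 7: conn=-6 S1=2 S2=0 S3=51 blocked=[1, 2, 3]
Op 8: conn=12 S1=2 S2=0 S3=51 blocked=[2]

Answer: S2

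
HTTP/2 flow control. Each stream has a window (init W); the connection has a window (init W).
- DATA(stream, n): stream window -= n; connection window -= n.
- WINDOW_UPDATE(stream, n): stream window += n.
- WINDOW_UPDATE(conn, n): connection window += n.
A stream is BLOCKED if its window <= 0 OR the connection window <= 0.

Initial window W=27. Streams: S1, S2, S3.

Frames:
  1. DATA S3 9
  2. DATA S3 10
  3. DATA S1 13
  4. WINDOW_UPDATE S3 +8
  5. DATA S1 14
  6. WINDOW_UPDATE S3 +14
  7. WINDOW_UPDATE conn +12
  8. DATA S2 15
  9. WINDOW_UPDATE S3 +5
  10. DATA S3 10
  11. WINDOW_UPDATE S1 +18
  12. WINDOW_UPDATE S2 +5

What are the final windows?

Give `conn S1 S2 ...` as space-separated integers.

Op 1: conn=18 S1=27 S2=27 S3=18 blocked=[]
Op 2: conn=8 S1=27 S2=27 S3=8 blocked=[]
Op 3: conn=-5 S1=14 S2=27 S3=8 blocked=[1, 2, 3]
Op 4: conn=-5 S1=14 S2=27 S3=16 blocked=[1, 2, 3]
Op 5: conn=-19 S1=0 S2=27 S3=16 blocked=[1, 2, 3]
Op 6: conn=-19 S1=0 S2=27 S3=30 blocked=[1, 2, 3]
Op 7: conn=-7 S1=0 S2=27 S3=30 blocked=[1, 2, 3]
Op 8: conn=-22 S1=0 S2=12 S3=30 blocked=[1, 2, 3]
Op 9: conn=-22 S1=0 S2=12 S3=35 blocked=[1, 2, 3]
Op 10: conn=-32 S1=0 S2=12 S3=25 blocked=[1, 2, 3]
Op 11: conn=-32 S1=18 S2=12 S3=25 blocked=[1, 2, 3]
Op 12: conn=-32 S1=18 S2=17 S3=25 blocked=[1, 2, 3]

Answer: -32 18 17 25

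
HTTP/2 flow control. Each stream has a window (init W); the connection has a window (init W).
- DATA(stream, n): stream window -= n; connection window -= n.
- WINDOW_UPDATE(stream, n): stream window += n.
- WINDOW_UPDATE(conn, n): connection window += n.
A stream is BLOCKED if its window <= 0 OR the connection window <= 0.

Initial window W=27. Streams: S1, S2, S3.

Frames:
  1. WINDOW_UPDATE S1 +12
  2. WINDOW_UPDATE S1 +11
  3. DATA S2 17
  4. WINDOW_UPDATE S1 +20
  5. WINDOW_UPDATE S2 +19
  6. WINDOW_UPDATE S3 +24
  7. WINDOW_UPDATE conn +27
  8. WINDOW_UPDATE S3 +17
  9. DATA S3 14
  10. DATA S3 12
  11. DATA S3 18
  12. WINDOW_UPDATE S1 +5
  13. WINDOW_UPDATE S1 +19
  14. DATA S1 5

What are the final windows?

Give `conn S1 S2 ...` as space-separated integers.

Answer: -12 89 29 24

Derivation:
Op 1: conn=27 S1=39 S2=27 S3=27 blocked=[]
Op 2: conn=27 S1=50 S2=27 S3=27 blocked=[]
Op 3: conn=10 S1=50 S2=10 S3=27 blocked=[]
Op 4: conn=10 S1=70 S2=10 S3=27 blocked=[]
Op 5: conn=10 S1=70 S2=29 S3=27 blocked=[]
Op 6: conn=10 S1=70 S2=29 S3=51 blocked=[]
Op 7: conn=37 S1=70 S2=29 S3=51 blocked=[]
Op 8: conn=37 S1=70 S2=29 S3=68 blocked=[]
Op 9: conn=23 S1=70 S2=29 S3=54 blocked=[]
Op 10: conn=11 S1=70 S2=29 S3=42 blocked=[]
Op 11: conn=-7 S1=70 S2=29 S3=24 blocked=[1, 2, 3]
Op 12: conn=-7 S1=75 S2=29 S3=24 blocked=[1, 2, 3]
Op 13: conn=-7 S1=94 S2=29 S3=24 blocked=[1, 2, 3]
Op 14: conn=-12 S1=89 S2=29 S3=24 blocked=[1, 2, 3]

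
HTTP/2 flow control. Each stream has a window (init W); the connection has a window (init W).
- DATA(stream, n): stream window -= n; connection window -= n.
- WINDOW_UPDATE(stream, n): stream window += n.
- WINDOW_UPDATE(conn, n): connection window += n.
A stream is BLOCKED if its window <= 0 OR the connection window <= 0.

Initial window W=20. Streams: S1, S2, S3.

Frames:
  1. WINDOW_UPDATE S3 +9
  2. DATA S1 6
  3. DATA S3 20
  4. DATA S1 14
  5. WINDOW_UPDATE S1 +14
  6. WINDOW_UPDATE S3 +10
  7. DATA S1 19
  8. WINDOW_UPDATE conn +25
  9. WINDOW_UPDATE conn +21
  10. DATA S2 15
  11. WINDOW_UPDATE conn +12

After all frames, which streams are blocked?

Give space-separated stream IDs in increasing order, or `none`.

Answer: S1

Derivation:
Op 1: conn=20 S1=20 S2=20 S3=29 blocked=[]
Op 2: conn=14 S1=14 S2=20 S3=29 blocked=[]
Op 3: conn=-6 S1=14 S2=20 S3=9 blocked=[1, 2, 3]
Op 4: conn=-20 S1=0 S2=20 S3=9 blocked=[1, 2, 3]
Op 5: conn=-20 S1=14 S2=20 S3=9 blocked=[1, 2, 3]
Op 6: conn=-20 S1=14 S2=20 S3=19 blocked=[1, 2, 3]
Op 7: conn=-39 S1=-5 S2=20 S3=19 blocked=[1, 2, 3]
Op 8: conn=-14 S1=-5 S2=20 S3=19 blocked=[1, 2, 3]
Op 9: conn=7 S1=-5 S2=20 S3=19 blocked=[1]
Op 10: conn=-8 S1=-5 S2=5 S3=19 blocked=[1, 2, 3]
Op 11: conn=4 S1=-5 S2=5 S3=19 blocked=[1]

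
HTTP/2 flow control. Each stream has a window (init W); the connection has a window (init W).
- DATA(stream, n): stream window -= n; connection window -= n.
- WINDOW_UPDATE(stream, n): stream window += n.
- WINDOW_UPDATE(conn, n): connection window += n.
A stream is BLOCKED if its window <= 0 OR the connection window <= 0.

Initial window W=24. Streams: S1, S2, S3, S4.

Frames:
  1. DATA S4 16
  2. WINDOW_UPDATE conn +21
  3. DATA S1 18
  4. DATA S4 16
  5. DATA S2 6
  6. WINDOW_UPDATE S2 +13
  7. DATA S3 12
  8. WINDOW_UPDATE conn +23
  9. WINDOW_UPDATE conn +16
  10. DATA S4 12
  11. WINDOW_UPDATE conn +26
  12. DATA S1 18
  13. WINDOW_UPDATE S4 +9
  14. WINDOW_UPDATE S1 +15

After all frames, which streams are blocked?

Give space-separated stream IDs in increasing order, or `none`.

Op 1: conn=8 S1=24 S2=24 S3=24 S4=8 blocked=[]
Op 2: conn=29 S1=24 S2=24 S3=24 S4=8 blocked=[]
Op 3: conn=11 S1=6 S2=24 S3=24 S4=8 blocked=[]
Op 4: conn=-5 S1=6 S2=24 S3=24 S4=-8 blocked=[1, 2, 3, 4]
Op 5: conn=-11 S1=6 S2=18 S3=24 S4=-8 blocked=[1, 2, 3, 4]
Op 6: conn=-11 S1=6 S2=31 S3=24 S4=-8 blocked=[1, 2, 3, 4]
Op 7: conn=-23 S1=6 S2=31 S3=12 S4=-8 blocked=[1, 2, 3, 4]
Op 8: conn=0 S1=6 S2=31 S3=12 S4=-8 blocked=[1, 2, 3, 4]
Op 9: conn=16 S1=6 S2=31 S3=12 S4=-8 blocked=[4]
Op 10: conn=4 S1=6 S2=31 S3=12 S4=-20 blocked=[4]
Op 11: conn=30 S1=6 S2=31 S3=12 S4=-20 blocked=[4]
Op 12: conn=12 S1=-12 S2=31 S3=12 S4=-20 blocked=[1, 4]
Op 13: conn=12 S1=-12 S2=31 S3=12 S4=-11 blocked=[1, 4]
Op 14: conn=12 S1=3 S2=31 S3=12 S4=-11 blocked=[4]

Answer: S4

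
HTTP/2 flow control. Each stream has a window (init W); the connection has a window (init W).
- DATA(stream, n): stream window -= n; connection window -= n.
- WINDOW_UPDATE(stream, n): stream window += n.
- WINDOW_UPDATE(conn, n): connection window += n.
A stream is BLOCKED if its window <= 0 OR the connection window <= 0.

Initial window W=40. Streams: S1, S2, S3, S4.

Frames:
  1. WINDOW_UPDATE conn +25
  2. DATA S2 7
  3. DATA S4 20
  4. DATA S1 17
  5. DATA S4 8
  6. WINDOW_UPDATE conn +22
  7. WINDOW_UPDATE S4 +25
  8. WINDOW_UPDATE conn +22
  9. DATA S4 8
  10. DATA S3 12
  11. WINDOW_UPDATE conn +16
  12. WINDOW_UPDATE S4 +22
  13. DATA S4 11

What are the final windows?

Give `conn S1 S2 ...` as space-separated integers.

Answer: 42 23 33 28 40

Derivation:
Op 1: conn=65 S1=40 S2=40 S3=40 S4=40 blocked=[]
Op 2: conn=58 S1=40 S2=33 S3=40 S4=40 blocked=[]
Op 3: conn=38 S1=40 S2=33 S3=40 S4=20 blocked=[]
Op 4: conn=21 S1=23 S2=33 S3=40 S4=20 blocked=[]
Op 5: conn=13 S1=23 S2=33 S3=40 S4=12 blocked=[]
Op 6: conn=35 S1=23 S2=33 S3=40 S4=12 blocked=[]
Op 7: conn=35 S1=23 S2=33 S3=40 S4=37 blocked=[]
Op 8: conn=57 S1=23 S2=33 S3=40 S4=37 blocked=[]
Op 9: conn=49 S1=23 S2=33 S3=40 S4=29 blocked=[]
Op 10: conn=37 S1=23 S2=33 S3=28 S4=29 blocked=[]
Op 11: conn=53 S1=23 S2=33 S3=28 S4=29 blocked=[]
Op 12: conn=53 S1=23 S2=33 S3=28 S4=51 blocked=[]
Op 13: conn=42 S1=23 S2=33 S3=28 S4=40 blocked=[]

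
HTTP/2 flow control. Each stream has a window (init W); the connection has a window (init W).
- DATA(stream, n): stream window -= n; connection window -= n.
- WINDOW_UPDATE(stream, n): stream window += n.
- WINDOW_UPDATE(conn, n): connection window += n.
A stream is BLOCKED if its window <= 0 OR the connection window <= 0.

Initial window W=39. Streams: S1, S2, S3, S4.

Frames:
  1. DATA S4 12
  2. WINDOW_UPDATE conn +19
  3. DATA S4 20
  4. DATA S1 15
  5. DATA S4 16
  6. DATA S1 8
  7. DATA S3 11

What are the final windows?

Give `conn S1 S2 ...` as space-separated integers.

Answer: -24 16 39 28 -9

Derivation:
Op 1: conn=27 S1=39 S2=39 S3=39 S4=27 blocked=[]
Op 2: conn=46 S1=39 S2=39 S3=39 S4=27 blocked=[]
Op 3: conn=26 S1=39 S2=39 S3=39 S4=7 blocked=[]
Op 4: conn=11 S1=24 S2=39 S3=39 S4=7 blocked=[]
Op 5: conn=-5 S1=24 S2=39 S3=39 S4=-9 blocked=[1, 2, 3, 4]
Op 6: conn=-13 S1=16 S2=39 S3=39 S4=-9 blocked=[1, 2, 3, 4]
Op 7: conn=-24 S1=16 S2=39 S3=28 S4=-9 blocked=[1, 2, 3, 4]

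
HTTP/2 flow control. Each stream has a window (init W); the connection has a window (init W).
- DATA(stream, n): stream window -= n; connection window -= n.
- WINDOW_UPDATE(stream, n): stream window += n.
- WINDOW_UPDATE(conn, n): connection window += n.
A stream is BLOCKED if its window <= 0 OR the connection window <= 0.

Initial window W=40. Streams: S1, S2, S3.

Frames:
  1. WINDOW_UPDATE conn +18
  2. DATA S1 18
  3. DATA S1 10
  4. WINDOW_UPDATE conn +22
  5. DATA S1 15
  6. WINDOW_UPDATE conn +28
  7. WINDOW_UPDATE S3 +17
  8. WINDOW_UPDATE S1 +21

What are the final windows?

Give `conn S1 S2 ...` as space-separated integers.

Answer: 65 18 40 57

Derivation:
Op 1: conn=58 S1=40 S2=40 S3=40 blocked=[]
Op 2: conn=40 S1=22 S2=40 S3=40 blocked=[]
Op 3: conn=30 S1=12 S2=40 S3=40 blocked=[]
Op 4: conn=52 S1=12 S2=40 S3=40 blocked=[]
Op 5: conn=37 S1=-3 S2=40 S3=40 blocked=[1]
Op 6: conn=65 S1=-3 S2=40 S3=40 blocked=[1]
Op 7: conn=65 S1=-3 S2=40 S3=57 blocked=[1]
Op 8: conn=65 S1=18 S2=40 S3=57 blocked=[]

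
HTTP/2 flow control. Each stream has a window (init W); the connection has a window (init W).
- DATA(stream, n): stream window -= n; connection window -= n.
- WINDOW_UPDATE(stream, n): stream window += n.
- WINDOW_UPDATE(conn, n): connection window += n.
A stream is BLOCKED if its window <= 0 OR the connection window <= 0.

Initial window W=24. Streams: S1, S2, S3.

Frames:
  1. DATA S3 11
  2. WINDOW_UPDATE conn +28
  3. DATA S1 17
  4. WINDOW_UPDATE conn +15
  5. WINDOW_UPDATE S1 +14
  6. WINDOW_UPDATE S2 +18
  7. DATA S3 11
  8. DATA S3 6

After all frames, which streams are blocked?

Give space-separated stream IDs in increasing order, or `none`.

Answer: S3

Derivation:
Op 1: conn=13 S1=24 S2=24 S3=13 blocked=[]
Op 2: conn=41 S1=24 S2=24 S3=13 blocked=[]
Op 3: conn=24 S1=7 S2=24 S3=13 blocked=[]
Op 4: conn=39 S1=7 S2=24 S3=13 blocked=[]
Op 5: conn=39 S1=21 S2=24 S3=13 blocked=[]
Op 6: conn=39 S1=21 S2=42 S3=13 blocked=[]
Op 7: conn=28 S1=21 S2=42 S3=2 blocked=[]
Op 8: conn=22 S1=21 S2=42 S3=-4 blocked=[3]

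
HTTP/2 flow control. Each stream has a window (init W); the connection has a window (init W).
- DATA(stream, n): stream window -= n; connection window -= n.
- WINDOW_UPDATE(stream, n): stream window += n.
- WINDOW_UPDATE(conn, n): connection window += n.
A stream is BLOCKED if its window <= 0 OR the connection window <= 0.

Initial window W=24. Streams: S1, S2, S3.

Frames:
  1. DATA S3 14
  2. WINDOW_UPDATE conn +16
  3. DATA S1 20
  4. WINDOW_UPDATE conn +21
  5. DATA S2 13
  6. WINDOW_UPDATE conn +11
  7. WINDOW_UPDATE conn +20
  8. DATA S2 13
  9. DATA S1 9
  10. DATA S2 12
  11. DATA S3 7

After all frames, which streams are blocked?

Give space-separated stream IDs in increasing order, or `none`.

Answer: S1 S2

Derivation:
Op 1: conn=10 S1=24 S2=24 S3=10 blocked=[]
Op 2: conn=26 S1=24 S2=24 S3=10 blocked=[]
Op 3: conn=6 S1=4 S2=24 S3=10 blocked=[]
Op 4: conn=27 S1=4 S2=24 S3=10 blocked=[]
Op 5: conn=14 S1=4 S2=11 S3=10 blocked=[]
Op 6: conn=25 S1=4 S2=11 S3=10 blocked=[]
Op 7: conn=45 S1=4 S2=11 S3=10 blocked=[]
Op 8: conn=32 S1=4 S2=-2 S3=10 blocked=[2]
Op 9: conn=23 S1=-5 S2=-2 S3=10 blocked=[1, 2]
Op 10: conn=11 S1=-5 S2=-14 S3=10 blocked=[1, 2]
Op 11: conn=4 S1=-5 S2=-14 S3=3 blocked=[1, 2]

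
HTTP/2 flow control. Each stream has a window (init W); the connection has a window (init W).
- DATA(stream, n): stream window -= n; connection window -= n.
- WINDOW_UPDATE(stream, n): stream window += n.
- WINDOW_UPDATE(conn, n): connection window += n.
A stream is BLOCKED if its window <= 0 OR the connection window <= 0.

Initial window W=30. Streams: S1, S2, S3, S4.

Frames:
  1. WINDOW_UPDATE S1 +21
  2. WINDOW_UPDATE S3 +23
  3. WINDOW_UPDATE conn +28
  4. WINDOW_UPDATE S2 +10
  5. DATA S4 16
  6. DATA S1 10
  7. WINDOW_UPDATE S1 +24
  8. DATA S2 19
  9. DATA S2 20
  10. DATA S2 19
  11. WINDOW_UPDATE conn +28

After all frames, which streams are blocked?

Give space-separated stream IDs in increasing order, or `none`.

Op 1: conn=30 S1=51 S2=30 S3=30 S4=30 blocked=[]
Op 2: conn=30 S1=51 S2=30 S3=53 S4=30 blocked=[]
Op 3: conn=58 S1=51 S2=30 S3=53 S4=30 blocked=[]
Op 4: conn=58 S1=51 S2=40 S3=53 S4=30 blocked=[]
Op 5: conn=42 S1=51 S2=40 S3=53 S4=14 blocked=[]
Op 6: conn=32 S1=41 S2=40 S3=53 S4=14 blocked=[]
Op 7: conn=32 S1=65 S2=40 S3=53 S4=14 blocked=[]
Op 8: conn=13 S1=65 S2=21 S3=53 S4=14 blocked=[]
Op 9: conn=-7 S1=65 S2=1 S3=53 S4=14 blocked=[1, 2, 3, 4]
Op 10: conn=-26 S1=65 S2=-18 S3=53 S4=14 blocked=[1, 2, 3, 4]
Op 11: conn=2 S1=65 S2=-18 S3=53 S4=14 blocked=[2]

Answer: S2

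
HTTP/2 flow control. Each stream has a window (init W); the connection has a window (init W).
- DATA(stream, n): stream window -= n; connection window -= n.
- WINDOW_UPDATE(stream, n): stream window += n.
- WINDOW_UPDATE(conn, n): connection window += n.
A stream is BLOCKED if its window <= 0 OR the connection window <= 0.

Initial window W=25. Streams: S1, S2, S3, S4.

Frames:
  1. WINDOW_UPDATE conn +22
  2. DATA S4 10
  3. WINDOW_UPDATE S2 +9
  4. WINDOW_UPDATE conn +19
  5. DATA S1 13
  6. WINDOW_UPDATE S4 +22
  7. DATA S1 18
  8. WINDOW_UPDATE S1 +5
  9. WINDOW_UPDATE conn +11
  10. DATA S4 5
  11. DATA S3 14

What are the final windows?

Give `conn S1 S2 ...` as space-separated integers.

Answer: 17 -1 34 11 32

Derivation:
Op 1: conn=47 S1=25 S2=25 S3=25 S4=25 blocked=[]
Op 2: conn=37 S1=25 S2=25 S3=25 S4=15 blocked=[]
Op 3: conn=37 S1=25 S2=34 S3=25 S4=15 blocked=[]
Op 4: conn=56 S1=25 S2=34 S3=25 S4=15 blocked=[]
Op 5: conn=43 S1=12 S2=34 S3=25 S4=15 blocked=[]
Op 6: conn=43 S1=12 S2=34 S3=25 S4=37 blocked=[]
Op 7: conn=25 S1=-6 S2=34 S3=25 S4=37 blocked=[1]
Op 8: conn=25 S1=-1 S2=34 S3=25 S4=37 blocked=[1]
Op 9: conn=36 S1=-1 S2=34 S3=25 S4=37 blocked=[1]
Op 10: conn=31 S1=-1 S2=34 S3=25 S4=32 blocked=[1]
Op 11: conn=17 S1=-1 S2=34 S3=11 S4=32 blocked=[1]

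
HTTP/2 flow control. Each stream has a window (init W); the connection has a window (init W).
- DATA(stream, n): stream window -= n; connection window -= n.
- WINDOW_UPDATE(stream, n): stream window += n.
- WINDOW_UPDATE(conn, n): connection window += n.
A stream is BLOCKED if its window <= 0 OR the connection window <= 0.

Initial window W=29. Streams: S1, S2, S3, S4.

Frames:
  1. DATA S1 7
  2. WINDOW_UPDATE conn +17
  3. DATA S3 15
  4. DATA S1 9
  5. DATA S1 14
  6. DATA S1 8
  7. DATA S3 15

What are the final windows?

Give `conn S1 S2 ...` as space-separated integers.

Op 1: conn=22 S1=22 S2=29 S3=29 S4=29 blocked=[]
Op 2: conn=39 S1=22 S2=29 S3=29 S4=29 blocked=[]
Op 3: conn=24 S1=22 S2=29 S3=14 S4=29 blocked=[]
Op 4: conn=15 S1=13 S2=29 S3=14 S4=29 blocked=[]
Op 5: conn=1 S1=-1 S2=29 S3=14 S4=29 blocked=[1]
Op 6: conn=-7 S1=-9 S2=29 S3=14 S4=29 blocked=[1, 2, 3, 4]
Op 7: conn=-22 S1=-9 S2=29 S3=-1 S4=29 blocked=[1, 2, 3, 4]

Answer: -22 -9 29 -1 29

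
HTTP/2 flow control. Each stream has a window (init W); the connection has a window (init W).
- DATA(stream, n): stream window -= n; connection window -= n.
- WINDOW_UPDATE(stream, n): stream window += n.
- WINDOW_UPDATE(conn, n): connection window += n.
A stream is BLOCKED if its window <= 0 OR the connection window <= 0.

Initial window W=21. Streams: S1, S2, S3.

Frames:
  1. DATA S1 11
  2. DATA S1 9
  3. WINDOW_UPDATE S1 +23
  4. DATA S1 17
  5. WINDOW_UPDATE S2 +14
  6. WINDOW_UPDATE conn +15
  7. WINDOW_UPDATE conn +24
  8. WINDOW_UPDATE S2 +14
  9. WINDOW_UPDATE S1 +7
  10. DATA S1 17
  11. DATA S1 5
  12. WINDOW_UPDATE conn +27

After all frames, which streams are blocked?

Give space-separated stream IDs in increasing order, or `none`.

Op 1: conn=10 S1=10 S2=21 S3=21 blocked=[]
Op 2: conn=1 S1=1 S2=21 S3=21 blocked=[]
Op 3: conn=1 S1=24 S2=21 S3=21 blocked=[]
Op 4: conn=-16 S1=7 S2=21 S3=21 blocked=[1, 2, 3]
Op 5: conn=-16 S1=7 S2=35 S3=21 blocked=[1, 2, 3]
Op 6: conn=-1 S1=7 S2=35 S3=21 blocked=[1, 2, 3]
Op 7: conn=23 S1=7 S2=35 S3=21 blocked=[]
Op 8: conn=23 S1=7 S2=49 S3=21 blocked=[]
Op 9: conn=23 S1=14 S2=49 S3=21 blocked=[]
Op 10: conn=6 S1=-3 S2=49 S3=21 blocked=[1]
Op 11: conn=1 S1=-8 S2=49 S3=21 blocked=[1]
Op 12: conn=28 S1=-8 S2=49 S3=21 blocked=[1]

Answer: S1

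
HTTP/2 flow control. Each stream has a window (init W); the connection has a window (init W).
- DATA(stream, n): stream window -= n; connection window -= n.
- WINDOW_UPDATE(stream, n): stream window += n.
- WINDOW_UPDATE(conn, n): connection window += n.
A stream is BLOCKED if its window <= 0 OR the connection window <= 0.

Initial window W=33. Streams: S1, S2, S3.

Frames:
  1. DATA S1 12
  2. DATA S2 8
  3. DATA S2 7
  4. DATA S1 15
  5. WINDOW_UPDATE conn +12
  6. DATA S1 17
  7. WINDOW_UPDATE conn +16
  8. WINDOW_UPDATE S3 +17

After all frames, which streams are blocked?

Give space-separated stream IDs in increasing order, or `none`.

Answer: S1

Derivation:
Op 1: conn=21 S1=21 S2=33 S3=33 blocked=[]
Op 2: conn=13 S1=21 S2=25 S3=33 blocked=[]
Op 3: conn=6 S1=21 S2=18 S3=33 blocked=[]
Op 4: conn=-9 S1=6 S2=18 S3=33 blocked=[1, 2, 3]
Op 5: conn=3 S1=6 S2=18 S3=33 blocked=[]
Op 6: conn=-14 S1=-11 S2=18 S3=33 blocked=[1, 2, 3]
Op 7: conn=2 S1=-11 S2=18 S3=33 blocked=[1]
Op 8: conn=2 S1=-11 S2=18 S3=50 blocked=[1]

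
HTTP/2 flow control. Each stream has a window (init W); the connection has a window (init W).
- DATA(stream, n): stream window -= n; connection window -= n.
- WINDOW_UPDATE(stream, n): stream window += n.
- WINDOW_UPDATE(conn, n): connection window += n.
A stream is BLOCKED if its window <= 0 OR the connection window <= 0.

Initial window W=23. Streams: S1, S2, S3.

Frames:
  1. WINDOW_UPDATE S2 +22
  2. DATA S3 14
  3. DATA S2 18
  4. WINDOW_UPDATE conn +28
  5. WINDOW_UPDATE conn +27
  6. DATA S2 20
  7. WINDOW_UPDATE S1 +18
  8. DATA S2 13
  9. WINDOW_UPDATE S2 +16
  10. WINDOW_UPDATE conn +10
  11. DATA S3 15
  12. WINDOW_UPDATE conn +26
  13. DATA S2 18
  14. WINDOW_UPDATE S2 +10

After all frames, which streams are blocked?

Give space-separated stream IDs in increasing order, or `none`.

Op 1: conn=23 S1=23 S2=45 S3=23 blocked=[]
Op 2: conn=9 S1=23 S2=45 S3=9 blocked=[]
Op 3: conn=-9 S1=23 S2=27 S3=9 blocked=[1, 2, 3]
Op 4: conn=19 S1=23 S2=27 S3=9 blocked=[]
Op 5: conn=46 S1=23 S2=27 S3=9 blocked=[]
Op 6: conn=26 S1=23 S2=7 S3=9 blocked=[]
Op 7: conn=26 S1=41 S2=7 S3=9 blocked=[]
Op 8: conn=13 S1=41 S2=-6 S3=9 blocked=[2]
Op 9: conn=13 S1=41 S2=10 S3=9 blocked=[]
Op 10: conn=23 S1=41 S2=10 S3=9 blocked=[]
Op 11: conn=8 S1=41 S2=10 S3=-6 blocked=[3]
Op 12: conn=34 S1=41 S2=10 S3=-6 blocked=[3]
Op 13: conn=16 S1=41 S2=-8 S3=-6 blocked=[2, 3]
Op 14: conn=16 S1=41 S2=2 S3=-6 blocked=[3]

Answer: S3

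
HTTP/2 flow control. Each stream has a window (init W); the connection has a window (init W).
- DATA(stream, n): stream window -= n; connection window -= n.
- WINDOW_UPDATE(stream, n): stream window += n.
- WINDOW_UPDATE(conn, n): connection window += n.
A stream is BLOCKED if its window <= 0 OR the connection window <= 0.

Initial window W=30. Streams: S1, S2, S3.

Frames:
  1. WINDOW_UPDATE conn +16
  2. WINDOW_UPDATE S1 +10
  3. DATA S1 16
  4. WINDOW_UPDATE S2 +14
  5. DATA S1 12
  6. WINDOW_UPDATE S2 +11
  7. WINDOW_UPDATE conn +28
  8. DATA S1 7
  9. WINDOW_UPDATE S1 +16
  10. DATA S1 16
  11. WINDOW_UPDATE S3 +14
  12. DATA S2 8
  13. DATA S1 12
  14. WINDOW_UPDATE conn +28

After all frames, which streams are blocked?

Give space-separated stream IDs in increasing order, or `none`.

Op 1: conn=46 S1=30 S2=30 S3=30 blocked=[]
Op 2: conn=46 S1=40 S2=30 S3=30 blocked=[]
Op 3: conn=30 S1=24 S2=30 S3=30 blocked=[]
Op 4: conn=30 S1=24 S2=44 S3=30 blocked=[]
Op 5: conn=18 S1=12 S2=44 S3=30 blocked=[]
Op 6: conn=18 S1=12 S2=55 S3=30 blocked=[]
Op 7: conn=46 S1=12 S2=55 S3=30 blocked=[]
Op 8: conn=39 S1=5 S2=55 S3=30 blocked=[]
Op 9: conn=39 S1=21 S2=55 S3=30 blocked=[]
Op 10: conn=23 S1=5 S2=55 S3=30 blocked=[]
Op 11: conn=23 S1=5 S2=55 S3=44 blocked=[]
Op 12: conn=15 S1=5 S2=47 S3=44 blocked=[]
Op 13: conn=3 S1=-7 S2=47 S3=44 blocked=[1]
Op 14: conn=31 S1=-7 S2=47 S3=44 blocked=[1]

Answer: S1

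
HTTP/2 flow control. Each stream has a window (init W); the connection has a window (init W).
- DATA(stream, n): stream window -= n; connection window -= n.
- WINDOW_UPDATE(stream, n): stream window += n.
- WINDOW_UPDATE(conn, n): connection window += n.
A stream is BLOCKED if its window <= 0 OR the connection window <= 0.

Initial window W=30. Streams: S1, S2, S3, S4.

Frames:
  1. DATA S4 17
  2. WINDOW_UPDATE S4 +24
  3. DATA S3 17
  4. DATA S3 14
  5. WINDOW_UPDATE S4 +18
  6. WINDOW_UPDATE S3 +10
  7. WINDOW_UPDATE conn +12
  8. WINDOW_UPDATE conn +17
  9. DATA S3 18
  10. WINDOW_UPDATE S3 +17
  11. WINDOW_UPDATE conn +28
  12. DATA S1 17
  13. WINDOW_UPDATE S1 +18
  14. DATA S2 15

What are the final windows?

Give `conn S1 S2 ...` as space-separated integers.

Answer: -11 31 15 8 55

Derivation:
Op 1: conn=13 S1=30 S2=30 S3=30 S4=13 blocked=[]
Op 2: conn=13 S1=30 S2=30 S3=30 S4=37 blocked=[]
Op 3: conn=-4 S1=30 S2=30 S3=13 S4=37 blocked=[1, 2, 3, 4]
Op 4: conn=-18 S1=30 S2=30 S3=-1 S4=37 blocked=[1, 2, 3, 4]
Op 5: conn=-18 S1=30 S2=30 S3=-1 S4=55 blocked=[1, 2, 3, 4]
Op 6: conn=-18 S1=30 S2=30 S3=9 S4=55 blocked=[1, 2, 3, 4]
Op 7: conn=-6 S1=30 S2=30 S3=9 S4=55 blocked=[1, 2, 3, 4]
Op 8: conn=11 S1=30 S2=30 S3=9 S4=55 blocked=[]
Op 9: conn=-7 S1=30 S2=30 S3=-9 S4=55 blocked=[1, 2, 3, 4]
Op 10: conn=-7 S1=30 S2=30 S3=8 S4=55 blocked=[1, 2, 3, 4]
Op 11: conn=21 S1=30 S2=30 S3=8 S4=55 blocked=[]
Op 12: conn=4 S1=13 S2=30 S3=8 S4=55 blocked=[]
Op 13: conn=4 S1=31 S2=30 S3=8 S4=55 blocked=[]
Op 14: conn=-11 S1=31 S2=15 S3=8 S4=55 blocked=[1, 2, 3, 4]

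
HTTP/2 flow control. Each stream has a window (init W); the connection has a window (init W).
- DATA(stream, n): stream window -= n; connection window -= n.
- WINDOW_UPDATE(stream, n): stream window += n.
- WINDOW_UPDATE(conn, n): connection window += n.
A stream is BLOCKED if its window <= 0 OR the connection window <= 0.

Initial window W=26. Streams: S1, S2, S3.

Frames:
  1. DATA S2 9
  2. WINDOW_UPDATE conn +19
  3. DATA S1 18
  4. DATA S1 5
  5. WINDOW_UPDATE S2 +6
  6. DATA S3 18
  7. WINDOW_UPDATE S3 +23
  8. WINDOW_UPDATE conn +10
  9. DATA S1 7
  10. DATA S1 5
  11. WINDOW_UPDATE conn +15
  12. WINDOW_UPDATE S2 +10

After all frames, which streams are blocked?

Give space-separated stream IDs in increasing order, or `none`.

Answer: S1

Derivation:
Op 1: conn=17 S1=26 S2=17 S3=26 blocked=[]
Op 2: conn=36 S1=26 S2=17 S3=26 blocked=[]
Op 3: conn=18 S1=8 S2=17 S3=26 blocked=[]
Op 4: conn=13 S1=3 S2=17 S3=26 blocked=[]
Op 5: conn=13 S1=3 S2=23 S3=26 blocked=[]
Op 6: conn=-5 S1=3 S2=23 S3=8 blocked=[1, 2, 3]
Op 7: conn=-5 S1=3 S2=23 S3=31 blocked=[1, 2, 3]
Op 8: conn=5 S1=3 S2=23 S3=31 blocked=[]
Op 9: conn=-2 S1=-4 S2=23 S3=31 blocked=[1, 2, 3]
Op 10: conn=-7 S1=-9 S2=23 S3=31 blocked=[1, 2, 3]
Op 11: conn=8 S1=-9 S2=23 S3=31 blocked=[1]
Op 12: conn=8 S1=-9 S2=33 S3=31 blocked=[1]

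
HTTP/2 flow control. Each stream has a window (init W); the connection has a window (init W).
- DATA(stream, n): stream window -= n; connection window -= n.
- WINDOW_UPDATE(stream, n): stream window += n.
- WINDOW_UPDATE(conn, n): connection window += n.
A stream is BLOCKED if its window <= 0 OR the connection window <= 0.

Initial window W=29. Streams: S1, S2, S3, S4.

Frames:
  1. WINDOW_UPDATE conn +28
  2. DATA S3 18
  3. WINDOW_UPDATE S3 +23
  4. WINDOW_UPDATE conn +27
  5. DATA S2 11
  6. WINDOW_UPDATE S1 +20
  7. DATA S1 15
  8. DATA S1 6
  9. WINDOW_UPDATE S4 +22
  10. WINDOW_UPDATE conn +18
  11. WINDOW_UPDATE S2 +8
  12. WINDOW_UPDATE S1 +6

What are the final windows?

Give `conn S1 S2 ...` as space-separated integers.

Op 1: conn=57 S1=29 S2=29 S3=29 S4=29 blocked=[]
Op 2: conn=39 S1=29 S2=29 S3=11 S4=29 blocked=[]
Op 3: conn=39 S1=29 S2=29 S3=34 S4=29 blocked=[]
Op 4: conn=66 S1=29 S2=29 S3=34 S4=29 blocked=[]
Op 5: conn=55 S1=29 S2=18 S3=34 S4=29 blocked=[]
Op 6: conn=55 S1=49 S2=18 S3=34 S4=29 blocked=[]
Op 7: conn=40 S1=34 S2=18 S3=34 S4=29 blocked=[]
Op 8: conn=34 S1=28 S2=18 S3=34 S4=29 blocked=[]
Op 9: conn=34 S1=28 S2=18 S3=34 S4=51 blocked=[]
Op 10: conn=52 S1=28 S2=18 S3=34 S4=51 blocked=[]
Op 11: conn=52 S1=28 S2=26 S3=34 S4=51 blocked=[]
Op 12: conn=52 S1=34 S2=26 S3=34 S4=51 blocked=[]

Answer: 52 34 26 34 51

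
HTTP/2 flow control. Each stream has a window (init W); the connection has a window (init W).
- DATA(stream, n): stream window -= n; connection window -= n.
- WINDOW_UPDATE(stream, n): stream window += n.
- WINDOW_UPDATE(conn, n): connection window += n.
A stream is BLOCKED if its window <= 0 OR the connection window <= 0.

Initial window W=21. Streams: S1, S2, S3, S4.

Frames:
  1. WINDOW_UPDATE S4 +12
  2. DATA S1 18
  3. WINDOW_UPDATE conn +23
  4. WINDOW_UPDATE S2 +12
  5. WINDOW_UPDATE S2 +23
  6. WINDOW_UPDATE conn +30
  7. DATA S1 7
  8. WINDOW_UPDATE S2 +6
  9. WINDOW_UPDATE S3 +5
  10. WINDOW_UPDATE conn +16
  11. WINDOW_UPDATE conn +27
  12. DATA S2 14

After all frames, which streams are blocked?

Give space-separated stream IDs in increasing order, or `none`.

Answer: S1

Derivation:
Op 1: conn=21 S1=21 S2=21 S3=21 S4=33 blocked=[]
Op 2: conn=3 S1=3 S2=21 S3=21 S4=33 blocked=[]
Op 3: conn=26 S1=3 S2=21 S3=21 S4=33 blocked=[]
Op 4: conn=26 S1=3 S2=33 S3=21 S4=33 blocked=[]
Op 5: conn=26 S1=3 S2=56 S3=21 S4=33 blocked=[]
Op 6: conn=56 S1=3 S2=56 S3=21 S4=33 blocked=[]
Op 7: conn=49 S1=-4 S2=56 S3=21 S4=33 blocked=[1]
Op 8: conn=49 S1=-4 S2=62 S3=21 S4=33 blocked=[1]
Op 9: conn=49 S1=-4 S2=62 S3=26 S4=33 blocked=[1]
Op 10: conn=65 S1=-4 S2=62 S3=26 S4=33 blocked=[1]
Op 11: conn=92 S1=-4 S2=62 S3=26 S4=33 blocked=[1]
Op 12: conn=78 S1=-4 S2=48 S3=26 S4=33 blocked=[1]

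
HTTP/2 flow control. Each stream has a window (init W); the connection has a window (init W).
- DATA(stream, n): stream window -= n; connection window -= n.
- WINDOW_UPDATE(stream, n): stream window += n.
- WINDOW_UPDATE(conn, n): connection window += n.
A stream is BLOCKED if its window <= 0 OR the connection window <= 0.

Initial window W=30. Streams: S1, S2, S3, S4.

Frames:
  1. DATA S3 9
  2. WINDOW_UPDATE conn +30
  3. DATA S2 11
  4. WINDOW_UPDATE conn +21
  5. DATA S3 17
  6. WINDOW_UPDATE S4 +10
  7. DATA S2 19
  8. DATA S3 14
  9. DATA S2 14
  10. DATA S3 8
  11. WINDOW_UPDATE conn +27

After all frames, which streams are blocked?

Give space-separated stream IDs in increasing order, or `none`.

Answer: S2 S3

Derivation:
Op 1: conn=21 S1=30 S2=30 S3=21 S4=30 blocked=[]
Op 2: conn=51 S1=30 S2=30 S3=21 S4=30 blocked=[]
Op 3: conn=40 S1=30 S2=19 S3=21 S4=30 blocked=[]
Op 4: conn=61 S1=30 S2=19 S3=21 S4=30 blocked=[]
Op 5: conn=44 S1=30 S2=19 S3=4 S4=30 blocked=[]
Op 6: conn=44 S1=30 S2=19 S3=4 S4=40 blocked=[]
Op 7: conn=25 S1=30 S2=0 S3=4 S4=40 blocked=[2]
Op 8: conn=11 S1=30 S2=0 S3=-10 S4=40 blocked=[2, 3]
Op 9: conn=-3 S1=30 S2=-14 S3=-10 S4=40 blocked=[1, 2, 3, 4]
Op 10: conn=-11 S1=30 S2=-14 S3=-18 S4=40 blocked=[1, 2, 3, 4]
Op 11: conn=16 S1=30 S2=-14 S3=-18 S4=40 blocked=[2, 3]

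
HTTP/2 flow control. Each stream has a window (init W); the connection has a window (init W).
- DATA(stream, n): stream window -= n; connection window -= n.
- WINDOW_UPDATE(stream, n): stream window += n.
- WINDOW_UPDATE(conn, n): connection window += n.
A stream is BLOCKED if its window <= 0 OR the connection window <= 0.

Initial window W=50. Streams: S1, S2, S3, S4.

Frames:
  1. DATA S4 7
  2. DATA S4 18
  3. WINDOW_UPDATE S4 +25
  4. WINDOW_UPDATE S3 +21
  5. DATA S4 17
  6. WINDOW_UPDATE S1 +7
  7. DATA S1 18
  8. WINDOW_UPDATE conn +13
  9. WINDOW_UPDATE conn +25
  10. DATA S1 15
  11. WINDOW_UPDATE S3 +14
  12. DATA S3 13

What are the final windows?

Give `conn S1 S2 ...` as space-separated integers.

Answer: 0 24 50 72 33

Derivation:
Op 1: conn=43 S1=50 S2=50 S3=50 S4=43 blocked=[]
Op 2: conn=25 S1=50 S2=50 S3=50 S4=25 blocked=[]
Op 3: conn=25 S1=50 S2=50 S3=50 S4=50 blocked=[]
Op 4: conn=25 S1=50 S2=50 S3=71 S4=50 blocked=[]
Op 5: conn=8 S1=50 S2=50 S3=71 S4=33 blocked=[]
Op 6: conn=8 S1=57 S2=50 S3=71 S4=33 blocked=[]
Op 7: conn=-10 S1=39 S2=50 S3=71 S4=33 blocked=[1, 2, 3, 4]
Op 8: conn=3 S1=39 S2=50 S3=71 S4=33 blocked=[]
Op 9: conn=28 S1=39 S2=50 S3=71 S4=33 blocked=[]
Op 10: conn=13 S1=24 S2=50 S3=71 S4=33 blocked=[]
Op 11: conn=13 S1=24 S2=50 S3=85 S4=33 blocked=[]
Op 12: conn=0 S1=24 S2=50 S3=72 S4=33 blocked=[1, 2, 3, 4]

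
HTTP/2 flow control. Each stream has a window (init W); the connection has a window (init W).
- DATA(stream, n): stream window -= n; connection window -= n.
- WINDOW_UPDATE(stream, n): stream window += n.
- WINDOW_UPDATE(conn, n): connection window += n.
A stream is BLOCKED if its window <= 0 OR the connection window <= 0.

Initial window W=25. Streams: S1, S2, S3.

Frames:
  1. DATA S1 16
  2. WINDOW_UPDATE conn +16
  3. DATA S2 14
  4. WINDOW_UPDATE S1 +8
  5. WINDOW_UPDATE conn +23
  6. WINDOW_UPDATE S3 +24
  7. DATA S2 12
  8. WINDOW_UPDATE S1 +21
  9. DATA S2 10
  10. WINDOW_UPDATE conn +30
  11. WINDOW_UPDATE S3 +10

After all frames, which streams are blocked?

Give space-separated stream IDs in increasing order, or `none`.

Answer: S2

Derivation:
Op 1: conn=9 S1=9 S2=25 S3=25 blocked=[]
Op 2: conn=25 S1=9 S2=25 S3=25 blocked=[]
Op 3: conn=11 S1=9 S2=11 S3=25 blocked=[]
Op 4: conn=11 S1=17 S2=11 S3=25 blocked=[]
Op 5: conn=34 S1=17 S2=11 S3=25 blocked=[]
Op 6: conn=34 S1=17 S2=11 S3=49 blocked=[]
Op 7: conn=22 S1=17 S2=-1 S3=49 blocked=[2]
Op 8: conn=22 S1=38 S2=-1 S3=49 blocked=[2]
Op 9: conn=12 S1=38 S2=-11 S3=49 blocked=[2]
Op 10: conn=42 S1=38 S2=-11 S3=49 blocked=[2]
Op 11: conn=42 S1=38 S2=-11 S3=59 blocked=[2]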